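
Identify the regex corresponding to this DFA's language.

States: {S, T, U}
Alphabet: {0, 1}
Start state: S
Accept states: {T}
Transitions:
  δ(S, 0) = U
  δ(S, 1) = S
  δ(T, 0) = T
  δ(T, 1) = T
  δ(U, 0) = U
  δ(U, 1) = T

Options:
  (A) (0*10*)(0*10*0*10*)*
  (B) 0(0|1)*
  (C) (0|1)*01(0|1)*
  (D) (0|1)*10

Check each option against the DFA on short strings; one disagreement eliminates an option:
  (A) (0*10*)(0*10*0*10*)*: on '1' the DFA goes S → S and rejects (S ∉ Accept), but the regex matches it → eliminate
  (B) 0(0|1)*: on '0' the DFA goes S → U and rejects (U ∉ Accept), but the regex matches it → eliminate
  (C) (0|1)*01(0|1)*: agrees with the DFA on every string of length ≤ 6
  (D) (0|1)*10: on '01' the DFA goes S → U → T and accepts (T ∈ Accept), but the regex does not match it → eliminate
Only (C) is consistent with the DFA.
(C) (0|1)*01(0|1)*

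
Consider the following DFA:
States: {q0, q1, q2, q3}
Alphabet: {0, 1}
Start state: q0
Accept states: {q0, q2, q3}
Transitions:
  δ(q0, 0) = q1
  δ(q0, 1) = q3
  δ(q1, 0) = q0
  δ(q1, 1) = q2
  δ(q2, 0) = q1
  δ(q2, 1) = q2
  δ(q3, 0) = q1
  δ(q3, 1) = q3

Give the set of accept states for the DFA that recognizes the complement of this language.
Complement accept states = All states \ Original accept states
= {q0, q1, q2, q3} \ {q0, q2, q3}
{q1}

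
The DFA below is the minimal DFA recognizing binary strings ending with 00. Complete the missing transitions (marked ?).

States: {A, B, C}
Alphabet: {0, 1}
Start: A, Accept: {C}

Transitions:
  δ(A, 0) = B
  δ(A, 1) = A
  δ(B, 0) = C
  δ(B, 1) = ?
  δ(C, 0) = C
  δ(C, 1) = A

From the language and accept set, identify what each state tracks — A: last symbol not 0; B: one trailing 0; C: two trailing 0's.
Each missing δ(q, a) is the state matching the new tracked value after reading a.
δ(B, 1) = A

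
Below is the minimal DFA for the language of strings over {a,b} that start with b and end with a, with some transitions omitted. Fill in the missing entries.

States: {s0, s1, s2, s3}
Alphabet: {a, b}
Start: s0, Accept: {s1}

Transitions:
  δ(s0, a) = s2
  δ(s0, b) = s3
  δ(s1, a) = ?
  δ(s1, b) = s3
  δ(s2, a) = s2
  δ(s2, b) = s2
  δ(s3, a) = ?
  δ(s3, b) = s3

From the language and accept set, identify what each state tracks — s0: no input read; s1: started with b, last symbol a; s2: started with a (dead); s3: started with b, last symbol b.
Each missing δ(q, a) is the state matching the new tracked value after reading a.
δ(s1, a) = s1; δ(s3, a) = s1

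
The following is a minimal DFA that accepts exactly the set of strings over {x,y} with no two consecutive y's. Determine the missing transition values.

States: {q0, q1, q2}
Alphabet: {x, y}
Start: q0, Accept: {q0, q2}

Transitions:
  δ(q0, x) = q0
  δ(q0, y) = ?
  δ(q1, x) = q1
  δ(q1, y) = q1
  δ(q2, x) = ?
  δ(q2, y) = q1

From the language and accept set, identify what each state tracks — q0: last symbol not y (ok); q1: saw yy (dead); q2: last symbol y (ok).
Each missing δ(q, a) is the state matching the new tracked value after reading a.
δ(q0, y) = q2; δ(q2, x) = q0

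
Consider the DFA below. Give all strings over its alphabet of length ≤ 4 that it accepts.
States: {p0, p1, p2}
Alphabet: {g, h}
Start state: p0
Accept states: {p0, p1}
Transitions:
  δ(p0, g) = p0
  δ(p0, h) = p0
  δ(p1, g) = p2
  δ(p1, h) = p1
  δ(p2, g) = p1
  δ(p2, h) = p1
ε, g, h, gg, gh, hg, hh, ggg, ggh, ghg, ghh, hgg, hgh, hhg, hhh, gggg, gggh, gghg, gghh, ghgg, ghgh, ghhg, ghhh, hggg, hggh, hghg, hghh, hhgg, hhgh, hhhg, hhhh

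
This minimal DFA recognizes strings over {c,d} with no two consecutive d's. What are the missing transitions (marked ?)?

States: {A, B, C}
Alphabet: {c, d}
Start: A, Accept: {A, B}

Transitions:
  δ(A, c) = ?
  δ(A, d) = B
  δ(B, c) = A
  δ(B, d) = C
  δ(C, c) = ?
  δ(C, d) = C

From the language and accept set, identify what each state tracks — A: last symbol not d (ok); B: last symbol d (ok); C: saw dd (dead).
Each missing δ(q, a) is the state matching the new tracked value after reading a.
δ(A, c) = A; δ(C, c) = C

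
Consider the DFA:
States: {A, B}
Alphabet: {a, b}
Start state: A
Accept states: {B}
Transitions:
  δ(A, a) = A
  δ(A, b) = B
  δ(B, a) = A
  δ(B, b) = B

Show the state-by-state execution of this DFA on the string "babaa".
read 'b': A → B
  read 'a': B → A
  read 'b': A → B
  read 'a': B → A
  read 'a': A → A
A -> B -> A -> B -> A -> A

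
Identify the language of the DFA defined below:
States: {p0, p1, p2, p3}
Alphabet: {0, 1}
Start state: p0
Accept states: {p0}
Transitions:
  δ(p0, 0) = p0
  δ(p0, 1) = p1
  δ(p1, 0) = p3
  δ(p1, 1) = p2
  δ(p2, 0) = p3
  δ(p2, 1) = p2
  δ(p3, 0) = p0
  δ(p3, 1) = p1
Testing a few strings:
  '1' → reject
  '011' → reject
  '010' → reject
  '111' → reject
State roles: p0=value ≡ 0 (mod 4); p1=value ≡ 1 (mod 4); p2=value ≡ 3 (mod 4); p3=value ≡ 2 (mod 4)
All binary strings representing a multiple of 4 (read in base 2; leading zeros allowed and ε counts as 0)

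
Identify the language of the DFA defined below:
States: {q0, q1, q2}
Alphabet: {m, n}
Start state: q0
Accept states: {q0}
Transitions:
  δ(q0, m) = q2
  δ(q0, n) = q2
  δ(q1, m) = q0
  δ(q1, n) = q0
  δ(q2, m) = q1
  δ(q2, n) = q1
Testing a few strings:
  'mm' → reject
  'nmmn' → reject
  'nmm' → accept
  'n' → reject
State roles: q0=length ≡ 0 (mod 3); q1=length ≡ 2 (mod 3); q2=length ≡ 1 (mod 3)
All strings over {m,n} whose length is a multiple of 3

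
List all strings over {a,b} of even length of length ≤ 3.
ε, aa, ab, ba, bb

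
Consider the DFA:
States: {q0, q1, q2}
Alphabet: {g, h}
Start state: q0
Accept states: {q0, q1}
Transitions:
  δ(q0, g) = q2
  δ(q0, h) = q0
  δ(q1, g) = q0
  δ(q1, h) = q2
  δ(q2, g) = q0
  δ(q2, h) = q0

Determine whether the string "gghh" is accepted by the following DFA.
Processing string "gghh":
  q0 --g--> q2
  q2 --g--> q0
  q0 --h--> q0
  q0 --h--> q0
Final state: q0
Accept states: {q0, q1}
Yes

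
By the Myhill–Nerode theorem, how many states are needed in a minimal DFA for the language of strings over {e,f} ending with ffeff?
By Myhill–Nerode, count the distinguishable equivalence classes: 6 classes — one per longest suffix of the input that is a prefix of 'ffeff' (lengths 0 through 5); only the length-5 class is accepting.
6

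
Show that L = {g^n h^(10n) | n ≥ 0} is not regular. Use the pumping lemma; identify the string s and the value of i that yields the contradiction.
Assume L is regular with pumping length p. Idea: pumping the g-block breaks the 1:10 ratio.
Choose s = g^p h^(10p) (length 11p ≥ p). By the pumping lemma, s = xyz with |xy| ≤ p, |y| > 0, so y = g^k with k ≥ 1. Then xy²z = g^(p+k) h^(10p). For this to be in L we would need 10p = 10(p+k), i.e. 10k = 0, contradicting k ≥ 1. So xy²z ∉ L.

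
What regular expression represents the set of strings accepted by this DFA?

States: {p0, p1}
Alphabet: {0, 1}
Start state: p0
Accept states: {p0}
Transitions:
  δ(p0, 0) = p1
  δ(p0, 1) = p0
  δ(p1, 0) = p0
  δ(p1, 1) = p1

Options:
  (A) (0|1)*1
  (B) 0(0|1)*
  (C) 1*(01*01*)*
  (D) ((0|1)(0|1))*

Check each option against the DFA on short strings; one disagreement eliminates an option:
  (A) (0|1)*1: on ε the DFA stays in p0 and accepts (p0 ∈ Accept), but the regex does not match it → eliminate
  (B) 0(0|1)*: on ε the DFA stays in p0 and accepts (p0 ∈ Accept), but the regex does not match it → eliminate
  (C) 1*(01*01*)*: agrees with the DFA on every string of length ≤ 6
  (D) ((0|1)(0|1))*: on '1' the DFA goes p0 → p0 and accepts (p0 ∈ Accept), but the regex does not match it → eliminate
Only (C) is consistent with the DFA.
(C) 1*(01*01*)*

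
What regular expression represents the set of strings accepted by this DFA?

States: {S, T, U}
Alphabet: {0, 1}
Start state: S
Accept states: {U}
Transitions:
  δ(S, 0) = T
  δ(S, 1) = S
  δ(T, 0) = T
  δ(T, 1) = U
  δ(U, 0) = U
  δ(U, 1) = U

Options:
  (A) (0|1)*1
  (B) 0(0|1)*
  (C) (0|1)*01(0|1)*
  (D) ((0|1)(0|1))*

Check each option against the DFA on short strings; one disagreement eliminates an option:
  (A) (0|1)*1: on '1' the DFA goes S → S and rejects (S ∉ Accept), but the regex matches it → eliminate
  (B) 0(0|1)*: on '0' the DFA goes S → T and rejects (T ∉ Accept), but the regex matches it → eliminate
  (C) (0|1)*01(0|1)*: agrees with the DFA on every string of length ≤ 6
  (D) ((0|1)(0|1))*: on ε the DFA stays in S and rejects (S ∉ Accept), but the regex matches it → eliminate
Only (C) is consistent with the DFA.
(C) (0|1)*01(0|1)*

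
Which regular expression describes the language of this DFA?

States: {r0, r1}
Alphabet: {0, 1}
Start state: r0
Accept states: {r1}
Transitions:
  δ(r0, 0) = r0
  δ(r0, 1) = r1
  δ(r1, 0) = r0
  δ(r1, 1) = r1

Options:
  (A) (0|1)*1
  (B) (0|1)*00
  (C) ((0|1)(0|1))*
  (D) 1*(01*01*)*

Check each option against the DFA on short strings; one disagreement eliminates an option:
  (A) (0|1)*1: agrees with the DFA on every string of length ≤ 6
  (B) (0|1)*00: on '1' the DFA goes r0 → r1 and accepts (r1 ∈ Accept), but the regex does not match it → eliminate
  (C) ((0|1)(0|1))*: on ε the DFA stays in r0 and rejects (r0 ∉ Accept), but the regex matches it → eliminate
  (D) 1*(01*01*)*: on ε the DFA stays in r0 and rejects (r0 ∉ Accept), but the regex matches it → eliminate
Only (A) is consistent with the DFA.
(A) (0|1)*1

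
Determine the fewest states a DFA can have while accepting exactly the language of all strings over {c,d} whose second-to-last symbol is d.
By Myhill–Nerode, count the distinguishable equivalence classes: 2^2 = 4 classes — the DFA must remember the last 2 symbols read; every pair of distinct length-2 suffixes is distinguishable by some continuation.
4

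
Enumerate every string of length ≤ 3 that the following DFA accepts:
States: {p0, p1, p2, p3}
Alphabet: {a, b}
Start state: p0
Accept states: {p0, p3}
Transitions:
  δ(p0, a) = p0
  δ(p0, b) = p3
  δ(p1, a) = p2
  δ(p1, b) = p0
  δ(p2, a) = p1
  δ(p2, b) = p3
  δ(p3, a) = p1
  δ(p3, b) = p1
ε, a, b, aa, ab, aaa, aab, bab, bbb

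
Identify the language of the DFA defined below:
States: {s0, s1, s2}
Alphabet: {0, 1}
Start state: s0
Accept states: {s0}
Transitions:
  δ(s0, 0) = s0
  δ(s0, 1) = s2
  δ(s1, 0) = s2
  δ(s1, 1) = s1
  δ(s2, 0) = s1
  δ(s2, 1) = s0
Testing a few strings:
  '00' → accept
  '0' → accept
  '1000' → reject
  '01' → reject
State roles: s0=value ≡ 0 (mod 3); s1=value ≡ 2 (mod 3); s2=value ≡ 1 (mod 3)
All binary strings representing a multiple of 3 (read in base 2; leading zeros allowed and ε counts as 0)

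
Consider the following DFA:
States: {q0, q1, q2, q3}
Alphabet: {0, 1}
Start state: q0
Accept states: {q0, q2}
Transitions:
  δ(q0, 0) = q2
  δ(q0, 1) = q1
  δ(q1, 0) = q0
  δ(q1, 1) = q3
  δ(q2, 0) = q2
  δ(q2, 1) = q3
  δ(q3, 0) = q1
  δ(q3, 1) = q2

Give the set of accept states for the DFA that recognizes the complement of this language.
Complement accept states = All states \ Original accept states
= {q0, q1, q2, q3} \ {q0, q2}
{q1, q3}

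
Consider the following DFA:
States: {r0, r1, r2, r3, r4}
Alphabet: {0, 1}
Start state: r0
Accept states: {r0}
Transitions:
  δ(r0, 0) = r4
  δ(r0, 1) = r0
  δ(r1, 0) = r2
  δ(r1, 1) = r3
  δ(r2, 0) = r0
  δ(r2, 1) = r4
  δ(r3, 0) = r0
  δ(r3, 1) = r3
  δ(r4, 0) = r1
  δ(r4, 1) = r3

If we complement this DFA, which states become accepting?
Complement accept states = All states \ Original accept states
= {r0, r1, r2, r3, r4} \ {r0}
{r1, r2, r3, r4}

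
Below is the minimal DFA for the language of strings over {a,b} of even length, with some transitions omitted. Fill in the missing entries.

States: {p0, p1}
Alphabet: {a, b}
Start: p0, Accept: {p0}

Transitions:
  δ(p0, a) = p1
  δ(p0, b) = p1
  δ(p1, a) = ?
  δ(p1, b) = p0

From the language and accept set, identify what each state tracks — p0: even length so far; p1: odd length so far.
Each missing δ(q, a) is the state matching the new tracked value after reading a.
δ(p1, a) = p0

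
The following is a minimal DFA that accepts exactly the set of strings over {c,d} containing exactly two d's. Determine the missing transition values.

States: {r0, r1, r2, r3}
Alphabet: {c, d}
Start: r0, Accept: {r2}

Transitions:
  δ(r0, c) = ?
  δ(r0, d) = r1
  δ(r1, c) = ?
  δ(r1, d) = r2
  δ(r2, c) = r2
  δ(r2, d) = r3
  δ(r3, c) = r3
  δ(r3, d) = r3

From the language and accept set, identify what each state tracks — r0: zero d's; r1: one d; r2: two d's; r3: ≥ three d's (dead).
Each missing δ(q, a) is the state matching the new tracked value after reading a.
δ(r0, c) = r0; δ(r1, c) = r1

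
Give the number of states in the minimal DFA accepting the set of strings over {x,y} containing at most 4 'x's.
By Myhill–Nerode, count the distinguishable equivalence classes: 6 classes — having seen 0, 1, …, 4, or >4 copies of 'x'; counts 0 through 4 are accepting and >4 is dead.
6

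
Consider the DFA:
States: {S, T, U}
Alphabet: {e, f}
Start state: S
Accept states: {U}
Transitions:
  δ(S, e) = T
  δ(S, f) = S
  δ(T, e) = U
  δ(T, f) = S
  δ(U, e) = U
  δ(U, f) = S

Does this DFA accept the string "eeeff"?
Processing string "eeeff":
  S --e--> T
  T --e--> U
  U --e--> U
  U --f--> S
  S --f--> S
Final state: S
Accept states: {U}
No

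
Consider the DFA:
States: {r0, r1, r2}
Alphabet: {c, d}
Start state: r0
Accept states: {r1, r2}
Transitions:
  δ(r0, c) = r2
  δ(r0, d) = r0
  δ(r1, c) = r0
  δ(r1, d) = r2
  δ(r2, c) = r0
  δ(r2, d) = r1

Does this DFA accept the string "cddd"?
Processing string "cddd":
  r0 --c--> r2
  r2 --d--> r1
  r1 --d--> r2
  r2 --d--> r1
Final state: r1
Accept states: {r1, r2}
Yes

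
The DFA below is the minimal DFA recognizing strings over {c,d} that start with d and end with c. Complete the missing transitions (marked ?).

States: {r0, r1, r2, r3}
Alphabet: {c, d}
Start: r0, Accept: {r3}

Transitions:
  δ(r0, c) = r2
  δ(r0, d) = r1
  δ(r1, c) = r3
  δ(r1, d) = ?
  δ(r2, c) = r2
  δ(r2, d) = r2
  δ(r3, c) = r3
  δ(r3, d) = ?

From the language and accept set, identify what each state tracks — r0: no input read; r1: started with d, last symbol d; r2: started with c (dead); r3: started with d, last symbol c.
Each missing δ(q, a) is the state matching the new tracked value after reading a.
δ(r1, d) = r1; δ(r3, d) = r1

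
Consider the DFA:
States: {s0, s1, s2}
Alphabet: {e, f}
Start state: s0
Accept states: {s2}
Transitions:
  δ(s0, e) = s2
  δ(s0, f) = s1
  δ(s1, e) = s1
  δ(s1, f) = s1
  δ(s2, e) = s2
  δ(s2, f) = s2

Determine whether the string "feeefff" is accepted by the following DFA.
Processing string "feeefff":
  s0 --f--> s1
  s1 --e--> s1
  s1 --e--> s1
  s1 --e--> s1
  s1 --f--> s1
  s1 --f--> s1
  s1 --f--> s1
Final state: s1
Accept states: {s2}
No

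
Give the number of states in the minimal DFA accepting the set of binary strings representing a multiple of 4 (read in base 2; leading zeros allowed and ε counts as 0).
By Myhill–Nerode, count the distinguishable equivalence classes: three classes — value mod 4 is 0, 2, or odd (residues 1 and 3 are indistinguishable: 2r+b mod 4 depends only on r mod 2).
3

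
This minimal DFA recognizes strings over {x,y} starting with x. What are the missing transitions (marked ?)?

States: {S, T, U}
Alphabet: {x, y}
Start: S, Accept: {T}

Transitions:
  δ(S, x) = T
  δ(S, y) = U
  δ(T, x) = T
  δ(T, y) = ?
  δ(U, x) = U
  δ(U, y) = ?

From the language and accept set, identify what each state tracks — S: no input read; T: started with x; U: started with y (dead).
Each missing δ(q, a) is the state matching the new tracked value after reading a.
δ(T, y) = T; δ(U, y) = U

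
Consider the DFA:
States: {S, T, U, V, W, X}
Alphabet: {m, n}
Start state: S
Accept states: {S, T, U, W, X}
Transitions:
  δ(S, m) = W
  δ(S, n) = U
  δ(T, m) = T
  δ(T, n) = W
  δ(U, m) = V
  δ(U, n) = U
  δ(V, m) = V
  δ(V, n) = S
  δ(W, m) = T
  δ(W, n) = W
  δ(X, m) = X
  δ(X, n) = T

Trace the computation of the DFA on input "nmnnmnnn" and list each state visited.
read 'n': S → U
  read 'm': U → V
  read 'n': V → S
  read 'n': S → U
  read 'm': U → V
  read 'n': V → S
  read 'n': S → U
  read 'n': U → U
S -> U -> V -> S -> U -> V -> S -> U -> U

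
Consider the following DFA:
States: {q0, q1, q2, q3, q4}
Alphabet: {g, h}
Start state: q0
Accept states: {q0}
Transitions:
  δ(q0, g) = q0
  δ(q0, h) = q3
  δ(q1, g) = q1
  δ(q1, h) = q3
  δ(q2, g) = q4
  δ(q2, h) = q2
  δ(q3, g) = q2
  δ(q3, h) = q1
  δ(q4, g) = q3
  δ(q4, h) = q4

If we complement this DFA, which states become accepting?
Complement accept states = All states \ Original accept states
= {q0, q1, q2, q3, q4} \ {q0}
{q1, q2, q3, q4}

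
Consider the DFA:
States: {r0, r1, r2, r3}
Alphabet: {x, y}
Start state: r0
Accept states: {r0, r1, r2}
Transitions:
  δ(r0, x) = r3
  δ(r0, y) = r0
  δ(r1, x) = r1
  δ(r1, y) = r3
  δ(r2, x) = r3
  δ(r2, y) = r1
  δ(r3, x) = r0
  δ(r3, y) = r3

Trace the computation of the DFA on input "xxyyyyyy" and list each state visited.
read 'x': r0 → r3
  read 'x': r3 → r0
  read 'y': r0 → r0
  read 'y': r0 → r0
  read 'y': r0 → r0
  read 'y': r0 → r0
  read 'y': r0 → r0
  read 'y': r0 → r0
r0 -> r3 -> r0 -> r0 -> r0 -> r0 -> r0 -> r0 -> r0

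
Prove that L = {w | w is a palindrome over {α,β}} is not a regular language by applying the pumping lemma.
Assume L is regular with pumping length p. Idea: pumping the leading α-block breaks the symmetry.
Choose s = α^p β α^p (a palindrome of length 2p+1 ≥ p). By the pumping lemma, s = xyz with |xy| ≤ p, |y| > 0, so y = α^k with k > 0 (xy lies entirely in the first α^p). Then xy²z = α^(p+k) β α^p, which is not a palindrome since p+k ≠ p.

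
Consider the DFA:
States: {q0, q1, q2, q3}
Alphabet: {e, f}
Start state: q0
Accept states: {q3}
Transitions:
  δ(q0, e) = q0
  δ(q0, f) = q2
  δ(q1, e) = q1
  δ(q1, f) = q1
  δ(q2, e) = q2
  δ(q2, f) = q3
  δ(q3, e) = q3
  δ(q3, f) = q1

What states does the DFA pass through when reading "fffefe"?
read 'f': q0 → q2
  read 'f': q2 → q3
  read 'f': q3 → q1
  read 'e': q1 → q1
  read 'f': q1 → q1
  read 'e': q1 → q1
q0 -> q2 -> q3 -> q1 -> q1 -> q1 -> q1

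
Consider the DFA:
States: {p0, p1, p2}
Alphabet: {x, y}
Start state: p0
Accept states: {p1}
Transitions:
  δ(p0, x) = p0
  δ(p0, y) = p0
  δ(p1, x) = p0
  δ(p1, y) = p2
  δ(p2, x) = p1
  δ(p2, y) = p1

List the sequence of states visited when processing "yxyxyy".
read 'y': p0 → p0
  read 'x': p0 → p0
  read 'y': p0 → p0
  read 'x': p0 → p0
  read 'y': p0 → p0
  read 'y': p0 → p0
p0 -> p0 -> p0 -> p0 -> p0 -> p0 -> p0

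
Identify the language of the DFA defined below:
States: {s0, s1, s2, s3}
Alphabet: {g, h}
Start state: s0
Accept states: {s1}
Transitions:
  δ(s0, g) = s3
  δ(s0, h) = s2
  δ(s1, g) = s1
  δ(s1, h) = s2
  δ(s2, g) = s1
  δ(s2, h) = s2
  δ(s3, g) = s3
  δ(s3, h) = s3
Testing a few strings:
  'g' → reject
  'ghgh' → reject
  'hghh' → reject
  'ggh' → reject
State roles: s0=no input read; s1=started with h, last symbol g; s2=started with h, last symbol h; s3=started with g (dead)
All strings over {g,h} that start with h and end with g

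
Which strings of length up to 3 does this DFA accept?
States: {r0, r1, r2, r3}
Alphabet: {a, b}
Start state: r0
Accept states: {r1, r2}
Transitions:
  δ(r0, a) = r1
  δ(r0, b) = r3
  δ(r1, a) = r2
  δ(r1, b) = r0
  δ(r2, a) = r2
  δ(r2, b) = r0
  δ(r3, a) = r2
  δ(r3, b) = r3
a, aa, ba, aaa, aba, baa, bba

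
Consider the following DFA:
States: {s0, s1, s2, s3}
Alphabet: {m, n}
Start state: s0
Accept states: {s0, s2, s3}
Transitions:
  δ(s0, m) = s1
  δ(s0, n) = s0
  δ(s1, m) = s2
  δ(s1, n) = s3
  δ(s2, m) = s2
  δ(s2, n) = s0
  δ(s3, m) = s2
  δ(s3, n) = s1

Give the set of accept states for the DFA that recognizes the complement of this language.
Complement accept states = All states \ Original accept states
= {s0, s1, s2, s3} \ {s0, s2, s3}
{s1}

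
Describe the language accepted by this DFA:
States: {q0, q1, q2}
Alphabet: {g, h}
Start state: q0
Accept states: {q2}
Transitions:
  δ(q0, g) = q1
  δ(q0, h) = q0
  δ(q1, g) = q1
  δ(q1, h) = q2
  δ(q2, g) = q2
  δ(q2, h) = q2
Testing a few strings:
  'gghh' → accept
  'hghg' → accept
  'hhhg' → reject
  'ghg' → accept
State roles: q0=no g seen yet; q1=seen a g, waiting for h; q2=substring gh seen
All strings over {g,h} containing the substring gh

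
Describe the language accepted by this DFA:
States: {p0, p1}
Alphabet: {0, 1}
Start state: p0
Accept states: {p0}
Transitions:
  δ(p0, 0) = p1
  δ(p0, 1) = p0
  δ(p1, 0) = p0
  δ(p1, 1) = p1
Testing a few strings:
  '000' → reject
  '10' → reject
  '1' → accept
  '11' → accept
State roles: p0=even number of 0's so far; p1=odd number of 0's so far
All binary strings with an even number of 0's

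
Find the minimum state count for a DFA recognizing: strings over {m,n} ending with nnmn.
By Myhill–Nerode, count the distinguishable equivalence classes: 5 classes — one per longest suffix of the input that is a prefix of 'nnmn' (lengths 0 through 4); only the length-4 class is accepting.
5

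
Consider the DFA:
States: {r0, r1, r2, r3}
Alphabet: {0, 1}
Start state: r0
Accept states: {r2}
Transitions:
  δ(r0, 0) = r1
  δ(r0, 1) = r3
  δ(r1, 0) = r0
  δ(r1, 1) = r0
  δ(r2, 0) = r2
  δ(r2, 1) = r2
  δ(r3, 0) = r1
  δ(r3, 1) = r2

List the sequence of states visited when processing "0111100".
read '0': r0 → r1
  read '1': r1 → r0
  read '1': r0 → r3
  read '1': r3 → r2
  read '1': r2 → r2
  read '0': r2 → r2
  read '0': r2 → r2
r0 -> r1 -> r0 -> r3 -> r2 -> r2 -> r2 -> r2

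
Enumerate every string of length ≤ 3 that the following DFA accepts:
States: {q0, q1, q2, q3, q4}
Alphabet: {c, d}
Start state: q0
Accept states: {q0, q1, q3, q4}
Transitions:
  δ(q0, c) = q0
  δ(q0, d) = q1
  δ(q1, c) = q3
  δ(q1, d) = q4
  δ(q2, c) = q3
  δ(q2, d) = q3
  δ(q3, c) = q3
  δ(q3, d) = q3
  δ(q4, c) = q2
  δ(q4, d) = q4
ε, c, d, cc, cd, dc, dd, ccc, ccd, cdc, cdd, dcc, dcd, ddd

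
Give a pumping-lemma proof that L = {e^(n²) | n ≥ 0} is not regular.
Assume L is regular with pumping length p. Idea: pumping adds a fixed amount, but gaps between consecutive squares grow.
Choose s = e^(p²) (length p² ≥ p). By the pumping lemma, s = xyz with |xy| ≤ p, |y| > 0, so |y| = k with 1 ≤ k ≤ p. Then |xy²z| = p²+k. Since p² < p²+k ≤ p²+p < (p+1)², the length p²+k lies strictly between consecutive squares, so it is not a perfect square and xy²z ∉ L.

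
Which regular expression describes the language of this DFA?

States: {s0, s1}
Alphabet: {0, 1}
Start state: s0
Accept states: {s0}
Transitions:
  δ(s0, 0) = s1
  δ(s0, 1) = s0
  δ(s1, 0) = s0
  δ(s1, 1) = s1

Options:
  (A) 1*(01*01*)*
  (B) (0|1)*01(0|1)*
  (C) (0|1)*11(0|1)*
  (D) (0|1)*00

Check each option against the DFA on short strings; one disagreement eliminates an option:
  (A) 1*(01*01*)*: agrees with the DFA on every string of length ≤ 6
  (B) (0|1)*01(0|1)*: on ε the DFA stays in s0 and accepts (s0 ∈ Accept), but the regex does not match it → eliminate
  (C) (0|1)*11(0|1)*: on ε the DFA stays in s0 and accepts (s0 ∈ Accept), but the regex does not match it → eliminate
  (D) (0|1)*00: on ε the DFA stays in s0 and accepts (s0 ∈ Accept), but the regex does not match it → eliminate
Only (A) is consistent with the DFA.
(A) 1*(01*01*)*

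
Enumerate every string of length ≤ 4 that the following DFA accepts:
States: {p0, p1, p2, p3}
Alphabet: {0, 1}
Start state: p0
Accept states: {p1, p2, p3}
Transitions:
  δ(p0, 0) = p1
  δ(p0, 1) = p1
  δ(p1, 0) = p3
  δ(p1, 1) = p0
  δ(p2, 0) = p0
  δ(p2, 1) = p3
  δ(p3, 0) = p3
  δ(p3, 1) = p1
0, 1, 00, 10, 000, 001, 010, 011, 100, 101, 110, 111, 0000, 0001, 0010, 0100, 0110, 1000, 1001, 1010, 1100, 1110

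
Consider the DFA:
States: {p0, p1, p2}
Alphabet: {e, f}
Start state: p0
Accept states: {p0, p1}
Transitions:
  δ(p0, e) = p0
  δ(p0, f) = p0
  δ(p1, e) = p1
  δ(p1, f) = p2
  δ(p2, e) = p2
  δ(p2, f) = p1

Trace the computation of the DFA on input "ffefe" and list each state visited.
read 'f': p0 → p0
  read 'f': p0 → p0
  read 'e': p0 → p0
  read 'f': p0 → p0
  read 'e': p0 → p0
p0 -> p0 -> p0 -> p0 -> p0 -> p0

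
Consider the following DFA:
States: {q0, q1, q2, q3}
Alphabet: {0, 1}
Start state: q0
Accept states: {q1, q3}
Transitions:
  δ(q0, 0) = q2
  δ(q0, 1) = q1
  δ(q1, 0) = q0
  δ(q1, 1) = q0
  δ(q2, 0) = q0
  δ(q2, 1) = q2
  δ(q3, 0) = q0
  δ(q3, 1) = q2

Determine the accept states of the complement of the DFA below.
Complement accept states = All states \ Original accept states
= {q0, q1, q2, q3} \ {q1, q3}
{q0, q2}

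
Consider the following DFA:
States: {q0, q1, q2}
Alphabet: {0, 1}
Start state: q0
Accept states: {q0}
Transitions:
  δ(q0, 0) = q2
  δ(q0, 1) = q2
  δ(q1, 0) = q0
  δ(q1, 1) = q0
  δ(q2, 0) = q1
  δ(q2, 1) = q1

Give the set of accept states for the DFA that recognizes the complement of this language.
Complement accept states = All states \ Original accept states
= {q0, q1, q2} \ {q0}
{q1, q2}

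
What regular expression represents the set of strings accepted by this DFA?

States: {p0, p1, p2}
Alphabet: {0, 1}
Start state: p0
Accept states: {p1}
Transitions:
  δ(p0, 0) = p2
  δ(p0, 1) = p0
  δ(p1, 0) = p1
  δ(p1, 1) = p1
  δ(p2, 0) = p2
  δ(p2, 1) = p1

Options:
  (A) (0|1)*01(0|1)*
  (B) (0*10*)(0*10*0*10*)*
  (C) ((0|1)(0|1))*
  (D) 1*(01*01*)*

Check each option against the DFA on short strings; one disagreement eliminates an option:
  (A) (0|1)*01(0|1)*: agrees with the DFA on every string of length ≤ 6
  (B) (0*10*)(0*10*0*10*)*: on '1' the DFA goes p0 → p0 and rejects (p0 ∉ Accept), but the regex matches it → eliminate
  (C) ((0|1)(0|1))*: on ε the DFA stays in p0 and rejects (p0 ∉ Accept), but the regex matches it → eliminate
  (D) 1*(01*01*)*: on ε the DFA stays in p0 and rejects (p0 ∉ Accept), but the regex matches it → eliminate
Only (A) is consistent with the DFA.
(A) (0|1)*01(0|1)*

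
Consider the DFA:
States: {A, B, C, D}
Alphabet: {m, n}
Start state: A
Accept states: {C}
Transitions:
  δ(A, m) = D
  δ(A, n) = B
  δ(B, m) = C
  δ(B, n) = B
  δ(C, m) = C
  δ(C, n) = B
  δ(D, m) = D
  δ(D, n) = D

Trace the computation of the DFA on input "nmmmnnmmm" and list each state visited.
read 'n': A → B
  read 'm': B → C
  read 'm': C → C
  read 'm': C → C
  read 'n': C → B
  read 'n': B → B
  read 'm': B → C
  read 'm': C → C
  read 'm': C → C
A -> B -> C -> C -> C -> B -> B -> C -> C -> C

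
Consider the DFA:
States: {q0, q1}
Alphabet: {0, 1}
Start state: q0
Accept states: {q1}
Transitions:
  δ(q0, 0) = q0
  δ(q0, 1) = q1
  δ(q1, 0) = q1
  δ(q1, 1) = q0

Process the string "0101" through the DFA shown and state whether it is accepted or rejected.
Processing string "0101":
  q0 --0--> q0
  q0 --1--> q1
  q1 --0--> q1
  q1 --1--> q0
Final state: q0
Accept states: {q1}
No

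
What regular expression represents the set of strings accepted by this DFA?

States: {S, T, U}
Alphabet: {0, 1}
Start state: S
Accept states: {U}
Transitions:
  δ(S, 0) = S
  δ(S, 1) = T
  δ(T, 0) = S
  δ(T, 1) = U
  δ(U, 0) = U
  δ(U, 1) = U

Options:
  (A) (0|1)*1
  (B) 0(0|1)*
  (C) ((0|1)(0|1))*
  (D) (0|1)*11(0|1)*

Check each option against the DFA on short strings; one disagreement eliminates an option:
  (A) (0|1)*1: on '1' the DFA goes S → T and rejects (T ∉ Accept), but the regex matches it → eliminate
  (B) 0(0|1)*: on '0' the DFA goes S → S and rejects (S ∉ Accept), but the regex matches it → eliminate
  (C) ((0|1)(0|1))*: on ε the DFA stays in S and rejects (S ∉ Accept), but the regex matches it → eliminate
  (D) (0|1)*11(0|1)*: agrees with the DFA on every string of length ≤ 6
Only (D) is consistent with the DFA.
(D) (0|1)*11(0|1)*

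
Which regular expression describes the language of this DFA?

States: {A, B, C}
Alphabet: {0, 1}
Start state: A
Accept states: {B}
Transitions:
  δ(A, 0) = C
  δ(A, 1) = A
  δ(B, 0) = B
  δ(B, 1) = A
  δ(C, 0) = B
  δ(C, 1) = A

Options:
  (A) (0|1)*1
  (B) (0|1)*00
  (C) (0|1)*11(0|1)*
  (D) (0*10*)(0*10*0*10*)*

Check each option against the DFA on short strings; one disagreement eliminates an option:
  (A) (0|1)*1: on '1' the DFA goes A → A and rejects (A ∉ Accept), but the regex matches it → eliminate
  (B) (0|1)*00: agrees with the DFA on every string of length ≤ 6
  (C) (0|1)*11(0|1)*: on '00' the DFA goes A → C → B and accepts (B ∈ Accept), but the regex does not match it → eliminate
  (D) (0*10*)(0*10*0*10*)*: on '1' the DFA goes A → A and rejects (A ∉ Accept), but the regex matches it → eliminate
Only (B) is consistent with the DFA.
(B) (0|1)*00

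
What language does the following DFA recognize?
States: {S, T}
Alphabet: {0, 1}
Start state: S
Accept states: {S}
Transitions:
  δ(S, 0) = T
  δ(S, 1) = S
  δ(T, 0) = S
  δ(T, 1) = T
Testing a few strings:
  '000' → reject
  '01' → reject
  '0' → reject
  '100' → accept
State roles: S=even number of 0's so far; T=odd number of 0's so far
All binary strings with an even number of 0's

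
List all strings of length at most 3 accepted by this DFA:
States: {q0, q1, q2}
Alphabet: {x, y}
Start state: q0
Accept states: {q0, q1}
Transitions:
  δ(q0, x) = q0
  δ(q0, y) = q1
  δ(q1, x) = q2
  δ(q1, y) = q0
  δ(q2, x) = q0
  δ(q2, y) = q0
ε, x, y, xx, xy, yy, xxx, xxy, xyy, yxx, yxy, yyx, yyy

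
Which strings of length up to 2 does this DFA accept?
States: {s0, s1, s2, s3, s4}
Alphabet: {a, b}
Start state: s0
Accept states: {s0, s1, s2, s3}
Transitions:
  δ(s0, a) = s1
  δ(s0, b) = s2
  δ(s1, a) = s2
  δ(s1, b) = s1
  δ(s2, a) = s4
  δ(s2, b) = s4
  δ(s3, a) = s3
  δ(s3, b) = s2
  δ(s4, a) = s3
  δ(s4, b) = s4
ε, a, b, aa, ab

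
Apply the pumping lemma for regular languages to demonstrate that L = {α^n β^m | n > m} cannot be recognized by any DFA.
Assume L is regular with pumping length p. Idea: pumping down the α-block drops the α-count to at most the β-count.
Choose s = α^(p+1) β^p ∈ L (|s| = 2p+1 ≥ p). By the pumping lemma, s = xyz with |xy| ≤ p, |y| > 0, so y = α^k with k ≥ 1. Take i = 0: xz = α^(p+1−k) β^p. Since k ≥ 1, p+1−k ≤ p, so the number of α's is no longer strictly greater than the number of β's, hence xz ∉ L.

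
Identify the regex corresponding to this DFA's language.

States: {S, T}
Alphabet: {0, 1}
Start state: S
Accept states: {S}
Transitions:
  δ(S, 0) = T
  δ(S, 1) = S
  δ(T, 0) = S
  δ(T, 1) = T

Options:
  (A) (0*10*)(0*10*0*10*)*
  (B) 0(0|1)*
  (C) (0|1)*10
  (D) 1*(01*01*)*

Check each option against the DFA on short strings; one disagreement eliminates an option:
  (A) (0*10*)(0*10*0*10*)*: on ε the DFA stays in S and accepts (S ∈ Accept), but the regex does not match it → eliminate
  (B) 0(0|1)*: on ε the DFA stays in S and accepts (S ∈ Accept), but the regex does not match it → eliminate
  (C) (0|1)*10: on ε the DFA stays in S and accepts (S ∈ Accept), but the regex does not match it → eliminate
  (D) 1*(01*01*)*: agrees with the DFA on every string of length ≤ 6
Only (D) is consistent with the DFA.
(D) 1*(01*01*)*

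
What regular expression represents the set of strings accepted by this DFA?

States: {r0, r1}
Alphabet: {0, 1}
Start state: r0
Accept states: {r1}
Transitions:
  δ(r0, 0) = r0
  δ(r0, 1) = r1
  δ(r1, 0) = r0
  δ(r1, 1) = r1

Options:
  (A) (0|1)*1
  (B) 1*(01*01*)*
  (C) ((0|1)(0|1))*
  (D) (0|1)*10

Check each option against the DFA on short strings; one disagreement eliminates an option:
  (A) (0|1)*1: agrees with the DFA on every string of length ≤ 6
  (B) 1*(01*01*)*: on ε the DFA stays in r0 and rejects (r0 ∉ Accept), but the regex matches it → eliminate
  (C) ((0|1)(0|1))*: on ε the DFA stays in r0 and rejects (r0 ∉ Accept), but the regex matches it → eliminate
  (D) (0|1)*10: on '1' the DFA goes r0 → r1 and accepts (r1 ∈ Accept), but the regex does not match it → eliminate
Only (A) is consistent with the DFA.
(A) (0|1)*1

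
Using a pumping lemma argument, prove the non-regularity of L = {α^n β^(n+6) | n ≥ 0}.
Assume L is regular with pumping length p. Idea: pumping the α-block breaks the fixed offset of 6.
Choose s = α^p β^(p+6) ∈ L. By the pumping lemma, s = xyz with |xy| ≤ p, |y| > 0, so y = α^k with k ≥ 1. Then xy²z = α^(p+k) β^(p+6). For this to be in L we would need p+6 = (p+k)+6, i.e. k = 0, contradicting k ≥ 1. So xy²z ∉ L.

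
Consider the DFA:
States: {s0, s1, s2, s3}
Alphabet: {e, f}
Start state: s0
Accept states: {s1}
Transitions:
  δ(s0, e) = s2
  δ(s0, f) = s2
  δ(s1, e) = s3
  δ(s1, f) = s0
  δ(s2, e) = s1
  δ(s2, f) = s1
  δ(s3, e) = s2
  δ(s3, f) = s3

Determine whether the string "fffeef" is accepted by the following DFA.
Processing string "fffeef":
  s0 --f--> s2
  s2 --f--> s1
  s1 --f--> s0
  s0 --e--> s2
  s2 --e--> s1
  s1 --f--> s0
Final state: s0
Accept states: {s1}
No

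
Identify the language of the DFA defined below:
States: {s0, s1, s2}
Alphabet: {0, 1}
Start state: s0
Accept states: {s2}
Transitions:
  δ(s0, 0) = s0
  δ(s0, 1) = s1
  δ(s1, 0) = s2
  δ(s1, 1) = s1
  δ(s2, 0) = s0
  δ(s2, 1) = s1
Testing a few strings:
  '001' → reject
  '110' → accept
  '1' → reject
  '11' → reject
State roles: s0=no suffix match; s1=one trailing 1; s2=suffix is 10
All binary strings ending with 10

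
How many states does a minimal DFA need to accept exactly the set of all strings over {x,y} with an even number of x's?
By Myhill–Nerode, count the distinguishable equivalence classes: two classes — parity of the count of x's.
2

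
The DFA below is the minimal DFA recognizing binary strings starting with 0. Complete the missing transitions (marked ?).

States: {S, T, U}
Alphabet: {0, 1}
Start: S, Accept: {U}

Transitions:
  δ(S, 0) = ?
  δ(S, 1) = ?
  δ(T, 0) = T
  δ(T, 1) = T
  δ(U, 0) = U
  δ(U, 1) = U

From the language and accept set, identify what each state tracks — S: no input read; T: started with 1 (dead); U: started with 0.
Each missing δ(q, a) is the state matching the new tracked value after reading a.
δ(S, 0) = U; δ(S, 1) = T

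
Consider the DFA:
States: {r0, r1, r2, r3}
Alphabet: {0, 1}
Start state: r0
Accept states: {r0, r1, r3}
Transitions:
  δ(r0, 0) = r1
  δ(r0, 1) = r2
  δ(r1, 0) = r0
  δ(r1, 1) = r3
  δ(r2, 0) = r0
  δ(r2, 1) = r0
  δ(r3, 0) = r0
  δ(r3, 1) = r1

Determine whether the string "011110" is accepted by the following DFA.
Processing string "011110":
  r0 --0--> r1
  r1 --1--> r3
  r3 --1--> r1
  r1 --1--> r3
  r3 --1--> r1
  r1 --0--> r0
Final state: r0
Accept states: {r0, r1, r3}
Yes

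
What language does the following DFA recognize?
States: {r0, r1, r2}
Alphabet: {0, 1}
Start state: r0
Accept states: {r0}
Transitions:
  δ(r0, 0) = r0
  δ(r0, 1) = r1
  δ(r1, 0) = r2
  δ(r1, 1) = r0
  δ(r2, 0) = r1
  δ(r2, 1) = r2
Testing a few strings:
  '0' → accept
  '1' → reject
  '10' → reject
  '000' → accept
State roles: r0=value ≡ 0 (mod 3); r1=value ≡ 1 (mod 3); r2=value ≡ 2 (mod 3)
All binary strings representing a multiple of 3 (read in base 2; leading zeros allowed and ε counts as 0)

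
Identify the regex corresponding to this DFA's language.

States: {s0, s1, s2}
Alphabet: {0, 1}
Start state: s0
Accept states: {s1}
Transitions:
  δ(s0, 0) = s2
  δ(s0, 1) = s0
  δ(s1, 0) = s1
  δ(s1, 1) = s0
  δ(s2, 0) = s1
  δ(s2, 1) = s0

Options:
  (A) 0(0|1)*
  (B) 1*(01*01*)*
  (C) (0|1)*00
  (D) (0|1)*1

Check each option against the DFA on short strings; one disagreement eliminates an option:
  (A) 0(0|1)*: on '0' the DFA goes s0 → s2 and rejects (s2 ∉ Accept), but the regex matches it → eliminate
  (B) 1*(01*01*)*: on ε the DFA stays in s0 and rejects (s0 ∉ Accept), but the regex matches it → eliminate
  (C) (0|1)*00: agrees with the DFA on every string of length ≤ 6
  (D) (0|1)*1: on '1' the DFA goes s0 → s0 and rejects (s0 ∉ Accept), but the regex matches it → eliminate
Only (C) is consistent with the DFA.
(C) (0|1)*00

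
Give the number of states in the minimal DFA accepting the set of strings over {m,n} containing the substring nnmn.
By Myhill–Nerode, count the distinguishable equivalence classes: 5 classes — one per longest suffix of the input that is a prefix of 'nnmn' (lengths 0 through 3), plus an absorbing 'already seen nnmn' class.
5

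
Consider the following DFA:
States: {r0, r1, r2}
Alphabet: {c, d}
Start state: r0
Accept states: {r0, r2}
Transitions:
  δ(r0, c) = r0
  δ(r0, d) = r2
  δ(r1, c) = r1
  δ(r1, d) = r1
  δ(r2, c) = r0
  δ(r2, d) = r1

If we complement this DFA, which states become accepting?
Complement accept states = All states \ Original accept states
= {r0, r1, r2} \ {r0, r2}
{r1}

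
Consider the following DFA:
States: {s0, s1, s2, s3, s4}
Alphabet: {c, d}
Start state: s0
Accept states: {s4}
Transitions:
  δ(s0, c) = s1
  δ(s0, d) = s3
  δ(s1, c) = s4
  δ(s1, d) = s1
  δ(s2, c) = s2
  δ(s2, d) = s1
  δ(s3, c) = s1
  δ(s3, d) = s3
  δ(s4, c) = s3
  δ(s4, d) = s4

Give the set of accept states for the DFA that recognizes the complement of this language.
Complement accept states = All states \ Original accept states
= {s0, s1, s2, s3, s4} \ {s4}
{s0, s1, s2, s3}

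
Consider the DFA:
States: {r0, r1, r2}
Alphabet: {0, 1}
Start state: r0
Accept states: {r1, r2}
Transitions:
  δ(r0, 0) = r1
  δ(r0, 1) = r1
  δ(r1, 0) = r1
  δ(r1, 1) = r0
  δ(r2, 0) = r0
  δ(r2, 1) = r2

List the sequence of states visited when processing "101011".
read '1': r0 → r1
  read '0': r1 → r1
  read '1': r1 → r0
  read '0': r0 → r1
  read '1': r1 → r0
  read '1': r0 → r1
r0 -> r1 -> r1 -> r0 -> r1 -> r0 -> r1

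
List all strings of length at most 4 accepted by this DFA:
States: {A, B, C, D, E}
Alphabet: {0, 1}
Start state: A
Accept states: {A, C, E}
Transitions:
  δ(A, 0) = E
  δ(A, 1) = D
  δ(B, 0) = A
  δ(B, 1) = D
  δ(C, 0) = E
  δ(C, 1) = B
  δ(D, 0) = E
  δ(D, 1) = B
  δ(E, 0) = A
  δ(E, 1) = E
ε, 0, 00, 01, 10, 000, 010, 011, 100, 101, 110, 0000, 0001, 0010, 0100, 0110, 0111, 1000, 1010, 1011, 1100, 1110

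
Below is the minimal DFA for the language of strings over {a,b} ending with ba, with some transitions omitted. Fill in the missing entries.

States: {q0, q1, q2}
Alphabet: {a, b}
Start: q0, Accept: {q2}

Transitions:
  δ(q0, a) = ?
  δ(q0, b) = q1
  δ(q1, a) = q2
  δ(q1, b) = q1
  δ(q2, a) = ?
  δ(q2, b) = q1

From the language and accept set, identify what each state tracks — q0: no suffix match; q1: one trailing b; q2: suffix is ba.
Each missing δ(q, a) is the state matching the new tracked value after reading a.
δ(q0, a) = q0; δ(q2, a) = q0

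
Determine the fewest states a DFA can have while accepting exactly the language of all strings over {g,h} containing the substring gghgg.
By Myhill–Nerode, count the distinguishable equivalence classes: 6 classes — one per longest suffix of the input that is a prefix of 'gghgg' (lengths 0 through 4), plus an absorbing 'already seen gghgg' class.
6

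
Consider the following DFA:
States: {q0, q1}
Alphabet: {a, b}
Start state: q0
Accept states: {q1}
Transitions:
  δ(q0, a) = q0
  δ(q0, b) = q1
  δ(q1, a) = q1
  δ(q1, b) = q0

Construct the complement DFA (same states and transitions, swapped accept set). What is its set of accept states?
Complement accept states = All states \ Original accept states
= {q0, q1} \ {q1}
{q0}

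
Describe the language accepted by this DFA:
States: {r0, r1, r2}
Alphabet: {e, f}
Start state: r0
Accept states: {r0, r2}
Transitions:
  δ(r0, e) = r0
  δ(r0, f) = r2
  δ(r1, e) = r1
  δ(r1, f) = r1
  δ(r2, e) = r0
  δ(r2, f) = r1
Testing a few strings:
  'e' → accept
  'eeef' → accept
  'ee' → accept
  'efef' → accept
State roles: r0=last symbol not f (ok); r1=saw ff (dead); r2=last symbol f (ok)
All strings over {e,f} with no two consecutive f's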